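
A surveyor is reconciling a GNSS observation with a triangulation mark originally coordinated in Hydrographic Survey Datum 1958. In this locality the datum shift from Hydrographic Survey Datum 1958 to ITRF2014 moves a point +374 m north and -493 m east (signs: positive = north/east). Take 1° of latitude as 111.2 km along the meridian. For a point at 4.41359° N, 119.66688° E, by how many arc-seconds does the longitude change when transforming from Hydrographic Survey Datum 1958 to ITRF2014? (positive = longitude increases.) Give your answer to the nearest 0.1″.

Δλ = -16.0″

At latitude 4.41359°, cos φ = 0.997035.
1° of longitude at this latitude = 111.2 × cos φ = 110.87 km, so Δλ = -493.0 / 110870.2 = -0.0044466° = -16.008″.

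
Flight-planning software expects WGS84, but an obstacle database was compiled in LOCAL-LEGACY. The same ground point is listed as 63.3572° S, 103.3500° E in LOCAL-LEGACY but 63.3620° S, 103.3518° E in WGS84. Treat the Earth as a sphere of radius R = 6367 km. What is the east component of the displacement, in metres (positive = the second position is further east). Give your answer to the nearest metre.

Δφ = -63.3620° − -63.3572° = -0.0048°; Δλ = 103.3518° − 103.3500° = +0.0018°.
1° along a meridian = πR/180 = 111125 m.
ΔN = Δφ × 111125 = -533.4 m; ΔE = Δλ × 111125 × cos(-63.3572°) = +0.0018 × 111125 × 0.448427 = 89.7 m.

ΔE = 90 m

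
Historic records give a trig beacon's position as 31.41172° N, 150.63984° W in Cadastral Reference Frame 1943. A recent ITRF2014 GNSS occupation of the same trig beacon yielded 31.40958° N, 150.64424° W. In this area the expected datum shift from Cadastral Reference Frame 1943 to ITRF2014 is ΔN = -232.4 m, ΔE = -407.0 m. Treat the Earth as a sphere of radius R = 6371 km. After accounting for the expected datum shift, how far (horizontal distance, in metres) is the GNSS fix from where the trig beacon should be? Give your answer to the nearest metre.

Observed coordinate differences: Δφ = -0.00214°, Δλ = -0.00440°.
Converting to metres (1° lat = 111195 m, cos φ = 0.853444): observed ΔN = -238.0 m, observed ΔE = -417.6 m.
Subtracting the expected shift leaves a residual of -238.0 − (-232.4) = -5.6 m north and -417.6 − (-407.0) = -10.6 m east.
Residual distance = √((-5.6)² + (-10.6)²) = 11.9 m.

12 m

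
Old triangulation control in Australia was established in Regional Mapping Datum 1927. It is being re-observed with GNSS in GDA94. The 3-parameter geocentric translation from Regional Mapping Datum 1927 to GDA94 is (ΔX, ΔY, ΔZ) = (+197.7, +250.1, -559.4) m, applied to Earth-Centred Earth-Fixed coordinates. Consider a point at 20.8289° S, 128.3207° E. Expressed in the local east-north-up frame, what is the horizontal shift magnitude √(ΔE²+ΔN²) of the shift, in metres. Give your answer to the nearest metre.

The local east axis at (φ, λ) is (−sin λ, cos λ, 0), so ΔE = −sin(128.3207°)·197.7 + cos(128.3207°)·250.1 = -310.18 m.
The local north axis is (−sin φ cos λ, −sin φ sin λ, cos φ), giving ΔN = -43.589 + 69.770 − 522.841 = -496.66 m.
Horizontal magnitude = √(ΔE² + ΔN²) = √((-310.18)² + (-496.66)²) = 585.56 m.

586 m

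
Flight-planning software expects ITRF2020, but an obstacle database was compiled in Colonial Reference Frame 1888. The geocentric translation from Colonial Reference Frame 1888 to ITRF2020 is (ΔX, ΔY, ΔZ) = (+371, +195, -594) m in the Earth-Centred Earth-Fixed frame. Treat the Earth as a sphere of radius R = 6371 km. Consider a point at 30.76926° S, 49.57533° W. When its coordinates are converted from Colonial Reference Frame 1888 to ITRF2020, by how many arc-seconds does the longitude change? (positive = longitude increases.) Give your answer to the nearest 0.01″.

sin φ = -0.511582, cos φ = 0.859234, sin λ = -0.761259, cos λ = 0.648448.
East component: ΔE = −sin λ·ΔX + cos λ·ΔY = −(-0.761259)(371) + (0.648448)(195) = 408.87 m.
1° of latitude spans πR/180 = 111195 m; at latitude φ, 1° of longitude spans that × cos φ = 95542.5 m, so Δλ = 408.87 / 95542.5 × 3600 = 15.406″.

Δλ = 15.41″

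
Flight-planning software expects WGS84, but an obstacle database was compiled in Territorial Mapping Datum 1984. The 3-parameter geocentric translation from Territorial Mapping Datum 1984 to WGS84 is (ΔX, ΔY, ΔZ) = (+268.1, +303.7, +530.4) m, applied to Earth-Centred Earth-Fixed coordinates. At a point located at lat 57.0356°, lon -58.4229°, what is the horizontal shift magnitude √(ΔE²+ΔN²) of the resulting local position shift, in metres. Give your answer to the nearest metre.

548 m

The local east axis at (φ, λ) is (−sin λ, cos λ, 0), so ΔE = −sin(-58.4229°)·268.1 + cos(-58.4229°)·303.7 = 387.44 m.
The local north axis is (−sin φ cos λ, −sin φ sin λ, cos φ), giving ΔN = -117.788 + 217.079 + 288.600 = 387.89 m.
Horizontal magnitude = √(ΔE² + ΔN²) = √(387.44² + 387.89²) = 548.24 m.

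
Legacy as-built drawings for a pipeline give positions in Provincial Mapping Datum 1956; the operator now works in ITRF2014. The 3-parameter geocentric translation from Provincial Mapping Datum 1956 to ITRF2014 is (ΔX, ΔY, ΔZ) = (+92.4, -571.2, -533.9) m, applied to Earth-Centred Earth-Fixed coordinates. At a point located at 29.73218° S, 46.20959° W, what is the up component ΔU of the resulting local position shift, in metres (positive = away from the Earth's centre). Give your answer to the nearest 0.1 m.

ΔU = 678.4 m

The local up (radial) axis is (cos φ cos λ, cos φ sin λ, sin φ), giving ΔU = 55.525 + 358.053 + 264.786 = 678.36 m.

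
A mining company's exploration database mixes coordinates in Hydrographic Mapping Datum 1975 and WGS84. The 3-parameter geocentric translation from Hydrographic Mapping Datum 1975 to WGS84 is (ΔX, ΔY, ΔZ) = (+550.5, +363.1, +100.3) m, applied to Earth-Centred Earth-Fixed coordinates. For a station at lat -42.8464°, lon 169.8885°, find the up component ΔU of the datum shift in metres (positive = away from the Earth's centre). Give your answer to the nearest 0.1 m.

ΔU = -418.8 m

At φ = -42.8464°, λ = 169.8885°: sin φ = -0.680035, cos φ = 0.733179, sin λ = 0.175564, cos λ = -0.984468.
ΔU = cos φ cos λ·ΔX + cos φ sin λ·ΔY + sin φ·ΔZ = (0.733179)(-0.984468)(550.5) + (0.733179)(0.175564)(363.1) + (-0.680035)(100.3) = -418.82 m.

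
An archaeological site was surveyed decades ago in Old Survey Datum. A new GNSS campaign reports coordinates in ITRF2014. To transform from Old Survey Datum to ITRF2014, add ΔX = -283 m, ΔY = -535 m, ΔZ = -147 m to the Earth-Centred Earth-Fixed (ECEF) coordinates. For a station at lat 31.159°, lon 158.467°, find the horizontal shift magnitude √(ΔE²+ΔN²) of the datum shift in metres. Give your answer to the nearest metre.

623 m

The local east axis at (φ, λ) is (−sin λ, cos λ, 0), so ΔE = −sin(158.467°)·(-283) + cos(158.467°)·(-535) = 601.53 m.
The local north axis is (−sin φ cos λ, −sin φ sin λ, cos φ), giving ΔN = -136.209 + 101.602 − 125.793 = -160.40 m.
Horizontal magnitude = √(ΔE² + ΔN²) = √(601.53² + (-160.40)²) = 622.55 m.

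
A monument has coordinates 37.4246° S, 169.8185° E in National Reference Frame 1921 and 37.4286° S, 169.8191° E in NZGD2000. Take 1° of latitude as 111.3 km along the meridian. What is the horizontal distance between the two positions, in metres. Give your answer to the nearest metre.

448 m

Δφ = -37.4286° − -37.4246° = -0.0040°; Δλ = 169.8191° − 169.8185° = +0.0006°.
ΔN = Δφ × 111300 = -445.2 m; ΔE = Δλ × 111300 × cos(-37.4246°) = +0.0006 × 111300 × 0.794154 = 53.0 m.
Distance = √(ΔE² + ΔN²) = √(53.0² + (-445.2)²) = 448.3 m.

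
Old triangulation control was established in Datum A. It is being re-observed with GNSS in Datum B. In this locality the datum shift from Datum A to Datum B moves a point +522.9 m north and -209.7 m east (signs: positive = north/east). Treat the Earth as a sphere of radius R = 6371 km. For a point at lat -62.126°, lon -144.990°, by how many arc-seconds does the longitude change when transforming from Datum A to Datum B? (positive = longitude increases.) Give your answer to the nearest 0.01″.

At latitude -62.126°, cos φ = 0.467529.
One radian of longitude at latitude φ spans R cos φ, so Δλ = ΔE / (R cos φ) = -209.7 / (6371000 × 0.467529) = -7.0402e-05 rad = -14.521″.

Δλ = -14.52″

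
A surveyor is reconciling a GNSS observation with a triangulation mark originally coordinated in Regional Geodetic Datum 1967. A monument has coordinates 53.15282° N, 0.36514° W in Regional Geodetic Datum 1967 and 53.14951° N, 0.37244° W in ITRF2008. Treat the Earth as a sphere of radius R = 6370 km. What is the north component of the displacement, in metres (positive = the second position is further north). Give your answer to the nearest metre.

ΔN = -368 m

Δφ = 53.14951° − 53.15282° = -0.00331°; Δλ = -0.37244° − -0.36514° = -0.00730°.
1° along a meridian = πR/180 = 111177 m.
ΔN = Δφ × 111177 = -368.0 m; ΔE = Δλ × 111177 × cos(53.15282°) = -0.00730 × 111177 × 0.599683 = -486.7 m.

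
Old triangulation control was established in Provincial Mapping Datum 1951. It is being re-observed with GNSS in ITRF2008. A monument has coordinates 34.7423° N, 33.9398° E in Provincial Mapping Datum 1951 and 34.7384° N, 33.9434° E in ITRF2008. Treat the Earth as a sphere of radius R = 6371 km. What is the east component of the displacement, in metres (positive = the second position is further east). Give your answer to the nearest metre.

Δφ = 34.7384° − 34.7423° = -0.0039°; Δλ = 33.9434° − 33.9398° = +0.0036°.
1° along a meridian = πR/180 = 111195 m.
ΔN = Δφ × 111195 = -433.7 m; ΔE = Δλ × 111195 × cos(34.7423°) = +0.0036 × 111195 × 0.821724 = 328.9 m.

ΔE = 329 m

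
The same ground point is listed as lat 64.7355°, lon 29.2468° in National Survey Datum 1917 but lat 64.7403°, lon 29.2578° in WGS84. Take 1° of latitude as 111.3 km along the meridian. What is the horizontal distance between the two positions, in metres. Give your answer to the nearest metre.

Δφ = 64.7403° − 64.7355° = +0.0048°; Δλ = 29.2578° − 29.2468° = +0.0110°.
ΔN = Δφ × 111300 = 534.2 m; ΔE = Δλ × 111300 × cos(64.7355°) = +0.0110 × 111300 × 0.426798 = 522.5 m.
Distance = √(ΔE² + ΔN²) = √(522.5² + 534.2²) = 747.3 m.

747 m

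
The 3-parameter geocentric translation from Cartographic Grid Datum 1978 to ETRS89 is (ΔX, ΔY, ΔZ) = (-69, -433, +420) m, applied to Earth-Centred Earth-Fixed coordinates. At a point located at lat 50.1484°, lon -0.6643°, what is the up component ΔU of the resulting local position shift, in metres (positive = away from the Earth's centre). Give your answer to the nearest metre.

At φ = 50.1484°, λ = -0.6643°: sin φ = 0.767707, cos φ = 0.640801, sin λ = -0.011594, cos λ = 0.999933.
ΔU = cos φ cos λ·ΔX + cos φ sin λ·ΔY + sin φ·ΔZ = (0.640801)(0.999933)(-69) + (0.640801)(-0.011594)(-433) + (0.767707)(420) = 281.44 m.

ΔU = 281 m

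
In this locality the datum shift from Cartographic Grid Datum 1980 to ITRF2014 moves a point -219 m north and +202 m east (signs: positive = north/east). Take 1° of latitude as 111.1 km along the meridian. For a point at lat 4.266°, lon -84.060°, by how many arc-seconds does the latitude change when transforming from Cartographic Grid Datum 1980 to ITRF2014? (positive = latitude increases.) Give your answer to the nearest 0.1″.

Δφ = -7.1″

1° of latitude = 111.1 km, so Δφ = -219.0 / 111100 = -0.0019712° = -7.096″.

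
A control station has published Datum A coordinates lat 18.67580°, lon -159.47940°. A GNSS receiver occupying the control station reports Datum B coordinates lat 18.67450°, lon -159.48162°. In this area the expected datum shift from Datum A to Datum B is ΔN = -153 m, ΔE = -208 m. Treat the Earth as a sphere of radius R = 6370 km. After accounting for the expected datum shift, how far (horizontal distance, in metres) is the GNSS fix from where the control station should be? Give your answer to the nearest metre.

Observed coordinate differences: Δφ = -0.00130°, Δλ = -0.00222°.
Converting to metres (1° lat = 111177 m, cos φ = 0.947346): observed ΔN = -144.5 m, observed ΔE = -233.8 m.
Subtracting the expected shift leaves a residual of -144.5 − (-153) = 8.5 m north and -233.8 − (-208) = -25.8 m east.
Residual distance = √(8.5² + (-25.8)²) = 27.2 m.

27 m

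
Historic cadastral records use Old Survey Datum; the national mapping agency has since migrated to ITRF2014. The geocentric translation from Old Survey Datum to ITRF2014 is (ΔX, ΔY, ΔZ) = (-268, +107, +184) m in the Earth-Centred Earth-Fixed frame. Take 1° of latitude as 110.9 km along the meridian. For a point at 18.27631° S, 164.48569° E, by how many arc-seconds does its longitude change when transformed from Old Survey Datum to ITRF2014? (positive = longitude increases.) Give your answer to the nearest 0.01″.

sin φ = -0.313600, cos φ = 0.949555, sin λ = 0.267479, cos λ = -0.963564.
East component: ΔE = −sin λ·ΔX + cos λ·ΔY = −(0.267479)(-268) + (-0.963564)(107) = -31.42 m.
1° of latitude spans 110900 m; at latitude φ, 1° of longitude spans that × cos φ = 105305.7 m, so Δλ = -31.42 / 105305.7 × 3600 = -1.074″.

Δλ = -1.07″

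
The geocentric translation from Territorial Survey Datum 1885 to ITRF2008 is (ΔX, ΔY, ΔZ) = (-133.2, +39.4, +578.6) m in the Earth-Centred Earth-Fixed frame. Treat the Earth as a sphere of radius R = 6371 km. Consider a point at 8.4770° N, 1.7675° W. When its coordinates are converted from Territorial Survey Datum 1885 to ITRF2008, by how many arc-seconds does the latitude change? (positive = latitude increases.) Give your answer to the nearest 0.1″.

sin φ = 0.147412, cos φ = 0.989075, sin λ = -0.030844, cos λ = 0.999524.
North component: ΔN = −sin φ cos λ·ΔX − sin φ sin λ·ΔY + cos φ·ΔZ = −(0.147412)(0.999524)(-133.2) − (0.147412)(-0.030844)(39.4) + (0.989075)(578.6) = 592.08 m.
1° of latitude spans πR/180 = 111195 m, so Δφ = 592.08 / 111195 × 3600 = 19.169″.

Δφ = 19.2″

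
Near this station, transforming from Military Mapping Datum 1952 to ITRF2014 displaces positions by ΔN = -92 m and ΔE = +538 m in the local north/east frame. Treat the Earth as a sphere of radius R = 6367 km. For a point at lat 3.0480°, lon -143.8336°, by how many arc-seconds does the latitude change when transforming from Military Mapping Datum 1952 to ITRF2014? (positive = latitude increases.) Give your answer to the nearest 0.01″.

Δφ = -2.98″

On a sphere of radius R, 1 rad of latitude = R, so Δφ = ΔN / R = -92.0 / 6367000 = -1.4450e-05 rad = -2.980″.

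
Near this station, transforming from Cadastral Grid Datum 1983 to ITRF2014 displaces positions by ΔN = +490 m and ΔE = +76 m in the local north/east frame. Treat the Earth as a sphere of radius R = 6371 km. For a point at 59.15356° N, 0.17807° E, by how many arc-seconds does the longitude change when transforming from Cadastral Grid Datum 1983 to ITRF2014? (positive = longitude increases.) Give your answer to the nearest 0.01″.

At latitude 59.15356°, cos φ = 0.512739.
One radian of longitude at latitude φ spans R cos φ, so Δλ = ΔE / (R cos φ) = 76.0 / (6371000 × 0.512739) = 2.3265e-05 rad = 4.799″.

Δλ = 4.80″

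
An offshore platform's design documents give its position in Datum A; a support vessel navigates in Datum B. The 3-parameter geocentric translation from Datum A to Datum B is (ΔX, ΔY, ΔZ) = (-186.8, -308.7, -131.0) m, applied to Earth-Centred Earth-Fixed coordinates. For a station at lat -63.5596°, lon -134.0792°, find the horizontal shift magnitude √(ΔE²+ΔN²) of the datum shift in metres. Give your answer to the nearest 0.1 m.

268.9 m

At φ = -63.5596°, λ = -134.0792°: sin φ = -0.895398, cos φ = 0.445267, sin λ = -0.718379, cos λ = -0.695652.
ΔE = −sin λ·ΔX + cos λ·ΔY = −(-0.718379)·(-186.8) + (-0.695652)·(-308.7) = 80.55 m.
ΔN = −sin φ cos λ·ΔX − sin φ sin λ·ΔY + cos φ·ΔZ = −(-0.895398)(-0.695652)(-186.8) − (-0.895398)(-0.718379)(-308.7) + (0.445267)(-131.0) = 256.59 m.
Horizontal magnitude = √(ΔE² + ΔN²) = √(80.55² + 256.59²) = 268.94 m.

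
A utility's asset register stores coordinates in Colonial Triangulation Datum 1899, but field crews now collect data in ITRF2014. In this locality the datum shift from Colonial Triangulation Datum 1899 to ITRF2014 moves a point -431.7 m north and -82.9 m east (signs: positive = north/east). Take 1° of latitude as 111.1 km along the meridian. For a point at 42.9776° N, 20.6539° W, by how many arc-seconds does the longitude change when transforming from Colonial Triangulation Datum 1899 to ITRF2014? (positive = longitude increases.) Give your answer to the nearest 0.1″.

Δλ = -3.7″

At latitude 42.9776°, cos φ = 0.731620.
1° of longitude at this latitude = 111.1 × cos φ = 81.28 km, so Δλ = -82.9 / 81283.0 = -0.0010199° = -3.672″.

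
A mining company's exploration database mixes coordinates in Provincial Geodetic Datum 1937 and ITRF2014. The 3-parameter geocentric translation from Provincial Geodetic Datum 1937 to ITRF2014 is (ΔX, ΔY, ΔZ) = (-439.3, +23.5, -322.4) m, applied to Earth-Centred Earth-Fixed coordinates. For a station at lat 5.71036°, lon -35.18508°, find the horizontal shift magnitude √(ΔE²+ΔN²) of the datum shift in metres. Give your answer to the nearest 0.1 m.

367.7 m

The local east axis at (φ, λ) is (−sin λ, cos λ, 0), so ΔE = −sin(-35.18508°)·(-439.3) + cos(-35.18508°)·23.5 = -233.93 m.
The local north axis is (−sin φ cos λ, −sin φ sin λ, cos φ), giving ΔN = 35.724 + 1.347 − 320.800 = -283.73 m.
Horizontal magnitude = √(ΔE² + ΔN²) = √((-233.93)² + (-283.73)²) = 367.73 m.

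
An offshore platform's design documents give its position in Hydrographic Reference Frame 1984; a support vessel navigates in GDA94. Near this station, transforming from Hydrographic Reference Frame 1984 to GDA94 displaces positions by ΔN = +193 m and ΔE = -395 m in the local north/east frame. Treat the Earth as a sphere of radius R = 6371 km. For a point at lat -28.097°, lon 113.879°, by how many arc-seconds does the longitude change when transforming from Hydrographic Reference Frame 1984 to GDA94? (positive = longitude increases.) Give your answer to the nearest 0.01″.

At latitude -28.097°, cos φ = 0.882152.
One radian of longitude at latitude φ spans R cos φ, so Δλ = ΔE / (R cos φ) = -395.0 / (6371000 × 0.882152) = -7.0282e-05 rad = -14.497″.

Δλ = -14.50″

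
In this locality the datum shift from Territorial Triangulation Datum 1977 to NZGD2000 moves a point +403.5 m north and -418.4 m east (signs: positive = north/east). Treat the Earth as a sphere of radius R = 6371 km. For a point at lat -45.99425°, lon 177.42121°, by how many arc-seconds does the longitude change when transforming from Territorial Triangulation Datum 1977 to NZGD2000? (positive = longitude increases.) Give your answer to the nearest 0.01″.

Δλ = -19.50″

At latitude -45.99425°, cos φ = 0.694731.
One radian of longitude at latitude φ spans R cos φ, so Δλ = ΔE / (R cos φ) = -418.4 / (6371000 × 0.694731) = -9.4530e-05 rad = -19.498″.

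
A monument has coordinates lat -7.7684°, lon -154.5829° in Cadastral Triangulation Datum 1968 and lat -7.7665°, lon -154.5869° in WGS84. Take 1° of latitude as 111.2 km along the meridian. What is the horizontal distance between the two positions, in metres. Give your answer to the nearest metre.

Δφ = -7.7665° − -7.7684° = +0.0019°; Δλ = -154.5869° − -154.5829° = -0.0040°.
ΔN = Δφ × 111200 = 211.3 m; ΔE = Δλ × 111200 × cos(-7.7684°) = -0.0040 × 111200 × 0.990823 = -440.7 m.
Distance = √(ΔE² + ΔN²) = √((-440.7)² + 211.3²) = 488.7 m.

489 m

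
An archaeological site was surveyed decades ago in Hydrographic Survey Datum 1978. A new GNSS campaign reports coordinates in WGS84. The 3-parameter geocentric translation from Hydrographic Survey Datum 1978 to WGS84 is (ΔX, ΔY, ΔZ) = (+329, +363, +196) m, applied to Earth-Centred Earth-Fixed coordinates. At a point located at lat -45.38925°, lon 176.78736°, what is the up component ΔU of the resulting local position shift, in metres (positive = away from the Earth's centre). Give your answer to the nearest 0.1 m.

At φ = -45.38925°, λ = 176.78736°: sin φ = -0.711894, cos φ = 0.702287, sin λ = 0.056042, cos λ = -0.998428.
ΔU = cos φ cos λ·ΔX + cos φ sin λ·ΔY + sin φ·ΔZ = (0.702287)(-0.998428)(329) + (0.702287)(0.056042)(363) + (-0.711894)(196) = -355.93 m.

ΔU = -355.9 m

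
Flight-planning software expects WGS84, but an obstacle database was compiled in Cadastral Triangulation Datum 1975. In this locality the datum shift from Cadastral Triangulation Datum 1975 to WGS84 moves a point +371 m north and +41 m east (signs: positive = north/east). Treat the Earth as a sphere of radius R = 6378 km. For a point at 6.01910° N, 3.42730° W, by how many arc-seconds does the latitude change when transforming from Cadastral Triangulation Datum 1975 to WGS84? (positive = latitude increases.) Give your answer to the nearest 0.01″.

On a sphere of radius R, 1 rad of latitude = R, so Δφ = ΔN / R = 371.0 / 6378000 = 5.8169e-05 rad = 11.998″.

Δφ = 12.00″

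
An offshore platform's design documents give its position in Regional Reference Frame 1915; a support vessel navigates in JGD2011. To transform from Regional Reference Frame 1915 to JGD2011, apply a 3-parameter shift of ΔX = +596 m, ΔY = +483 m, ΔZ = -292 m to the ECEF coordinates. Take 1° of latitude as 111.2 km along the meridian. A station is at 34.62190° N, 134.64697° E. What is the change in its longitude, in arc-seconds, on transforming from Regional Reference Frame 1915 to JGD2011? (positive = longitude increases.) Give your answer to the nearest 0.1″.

sin φ = 0.568158, cos φ = 0.822919, sin λ = 0.711450, cos λ = -0.702737.
East component: ΔE = −sin λ·ΔX + cos λ·ΔY = −(0.711450)(596) + (-0.702737)(483) = -763.45 m.
1° of latitude spans 111200 m; at latitude φ, 1° of longitude spans that × cos φ = 91508.6 m, so Δλ = -763.45 / 91508.6 × 3600 = -30.034″.

Δλ = -30.0″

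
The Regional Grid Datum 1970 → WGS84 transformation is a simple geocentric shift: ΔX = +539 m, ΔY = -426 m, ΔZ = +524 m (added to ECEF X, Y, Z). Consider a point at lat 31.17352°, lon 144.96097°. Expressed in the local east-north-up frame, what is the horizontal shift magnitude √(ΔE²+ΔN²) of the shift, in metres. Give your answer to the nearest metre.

The local east axis at (φ, λ) is (−sin λ, cos λ, 0), so ΔE = −sin(144.96097°)·539 + cos(144.96097°)·(-426) = 39.33 m.
The local north axis is (−sin φ cos λ, −sin φ sin λ, cos φ), giving ΔN = 228.437 + 126.603 + 448.336 = 803.38 m.
Horizontal magnitude = √(ΔE² + ΔN²) = √(39.33² + 803.38²) = 804.34 m.

804 m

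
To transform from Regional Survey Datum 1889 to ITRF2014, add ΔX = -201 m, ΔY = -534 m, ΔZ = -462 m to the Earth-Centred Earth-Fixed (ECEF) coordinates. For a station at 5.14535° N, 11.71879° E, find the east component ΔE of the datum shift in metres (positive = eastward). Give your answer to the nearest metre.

At φ = 5.14535°, λ = 11.71879°: sin φ = 0.089683, cos φ = 0.995970, sin λ = 0.203108, cos λ = 0.979156.
ΔE = −sin λ·ΔX + cos λ·ΔY = −(0.203108)·(-201) + (0.979156)·(-534) = -482.04 m.

ΔE = -482 m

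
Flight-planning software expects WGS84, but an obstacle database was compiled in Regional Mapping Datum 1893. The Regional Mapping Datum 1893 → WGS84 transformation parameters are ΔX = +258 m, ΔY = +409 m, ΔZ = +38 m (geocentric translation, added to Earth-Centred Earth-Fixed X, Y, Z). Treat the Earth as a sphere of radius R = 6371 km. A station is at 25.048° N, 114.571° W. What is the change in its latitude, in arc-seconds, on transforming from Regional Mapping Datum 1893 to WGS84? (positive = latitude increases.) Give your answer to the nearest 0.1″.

Δφ = 7.7″

sin φ = 0.423377, cos φ = 0.905953, sin λ = -0.909447, cos λ = -0.415821.
North component: ΔN = −sin φ cos λ·ΔX − sin φ sin λ·ΔY + cos φ·ΔZ = −(0.423377)(-0.415821)(258) − (0.423377)(-0.909447)(409) + (0.905953)(38) = 237.33 m.
1° of latitude spans πR/180 = 111195 m, so Δφ = 237.33 / 111195 × 3600 = 7.684″.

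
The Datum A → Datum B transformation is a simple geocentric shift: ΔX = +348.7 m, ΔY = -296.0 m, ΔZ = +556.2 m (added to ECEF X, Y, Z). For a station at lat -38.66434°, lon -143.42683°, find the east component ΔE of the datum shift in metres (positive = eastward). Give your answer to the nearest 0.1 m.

ΔE = 445.5 m

At φ = -38.66434°, λ = -143.42683°: sin φ = -0.624757, cos φ = 0.780819, sin λ = -0.595849, cos λ = -0.803097.
ΔE = −sin λ·ΔX + cos λ·ΔY = −(-0.595849)·(348.7) + (-0.803097)·(-296.0) = 445.49 m.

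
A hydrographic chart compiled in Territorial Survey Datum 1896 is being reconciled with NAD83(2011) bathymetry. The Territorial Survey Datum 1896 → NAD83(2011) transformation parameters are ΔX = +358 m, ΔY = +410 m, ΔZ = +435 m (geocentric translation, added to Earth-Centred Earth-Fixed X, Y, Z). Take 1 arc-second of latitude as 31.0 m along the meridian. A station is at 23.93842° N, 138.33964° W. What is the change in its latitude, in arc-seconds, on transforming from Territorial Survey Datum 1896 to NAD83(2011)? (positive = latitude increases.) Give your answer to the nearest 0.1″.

sin φ = 0.405755, cos φ = 0.913982, sin λ = -0.664714, cos λ = -0.747098.
North component: ΔN = −sin φ cos λ·ΔX − sin φ sin λ·ΔY + cos φ·ΔZ = −(0.405755)(-0.747098)(358) − (0.405755)(-0.664714)(410) + (0.913982)(435) = 616.69 m.
1° of latitude spans 3600 × 31.00 = 111600 m, so Δφ = 616.69 / 111600 × 3600 = 19.893″.

Δφ = 19.9″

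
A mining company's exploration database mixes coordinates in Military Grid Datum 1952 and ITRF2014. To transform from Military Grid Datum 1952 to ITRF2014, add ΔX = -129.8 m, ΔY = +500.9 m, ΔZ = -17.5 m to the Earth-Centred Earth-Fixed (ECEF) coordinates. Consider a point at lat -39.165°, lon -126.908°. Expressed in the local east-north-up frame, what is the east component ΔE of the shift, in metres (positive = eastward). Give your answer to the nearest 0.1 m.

At φ = -39.165°, λ = -126.908°: sin φ = -0.631556, cos φ = 0.775330, sin λ = -0.799601, cos λ = -0.600532.
ΔE = −sin λ·ΔX + cos λ·ΔY = −(-0.799601)·(-129.8) + (-0.600532)·(500.9) = -404.59 m.

ΔE = -404.6 m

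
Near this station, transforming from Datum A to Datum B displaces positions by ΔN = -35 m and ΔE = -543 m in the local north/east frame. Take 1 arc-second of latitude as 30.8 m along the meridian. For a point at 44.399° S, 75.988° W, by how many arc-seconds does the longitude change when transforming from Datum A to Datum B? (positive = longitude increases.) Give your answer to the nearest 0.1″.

At latitude -44.399°, cos φ = 0.714485.
1″ of longitude at this latitude = 30.80 × cos φ = 22.0061 m, so Δλ = -543.0 / 22.0061 = -24.675″.

Δλ = -24.7″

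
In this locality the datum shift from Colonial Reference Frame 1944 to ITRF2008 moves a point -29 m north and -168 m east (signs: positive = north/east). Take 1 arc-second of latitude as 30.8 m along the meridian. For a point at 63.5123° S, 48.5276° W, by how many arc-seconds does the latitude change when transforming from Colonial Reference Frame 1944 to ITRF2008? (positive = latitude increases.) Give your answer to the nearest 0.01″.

Δφ = -0.94″

1″ of latitude = 30.80 m, so Δφ = -29.0 / 30.80 = -0.942″.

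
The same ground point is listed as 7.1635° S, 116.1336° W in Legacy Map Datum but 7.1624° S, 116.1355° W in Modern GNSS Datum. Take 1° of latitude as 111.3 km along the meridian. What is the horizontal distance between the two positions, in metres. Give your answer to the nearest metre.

Δφ = -7.1624° − -7.1635° = +0.0011°; Δλ = -116.1355° − -116.1336° = -0.0019°.
ΔN = Δφ × 111300 = 122.4 m; ΔE = Δλ × 111300 × cos(-7.1635°) = -0.0019 × 111300 × 0.992194 = -209.8 m.
Distance = √(ΔE² + ΔN²) = √((-209.8)² + 122.4²) = 242.9 m.

243 m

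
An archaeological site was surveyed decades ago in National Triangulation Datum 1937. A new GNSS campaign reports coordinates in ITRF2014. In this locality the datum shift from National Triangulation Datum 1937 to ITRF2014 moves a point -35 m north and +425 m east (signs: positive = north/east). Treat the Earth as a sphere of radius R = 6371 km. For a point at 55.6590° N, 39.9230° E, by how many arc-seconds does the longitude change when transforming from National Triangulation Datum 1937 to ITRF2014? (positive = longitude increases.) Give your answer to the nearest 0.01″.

At latitude 55.6590°, cos φ = 0.564117.
One radian of longitude at latitude φ spans R cos φ, so Δλ = ΔE / (R cos φ) = 425.0 / (6371000 × 0.564117) = 1.1825e-04 rad = 24.391″.

Δλ = 24.39″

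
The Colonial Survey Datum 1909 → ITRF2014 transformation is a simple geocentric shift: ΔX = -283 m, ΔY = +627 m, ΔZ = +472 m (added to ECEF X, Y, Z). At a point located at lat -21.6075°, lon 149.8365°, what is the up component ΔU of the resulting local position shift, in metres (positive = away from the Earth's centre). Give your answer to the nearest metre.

The local up (radial) axis is (cos φ cos λ, cos φ sin λ, sin φ), giving ΔU = 227.486 + 292.909 − 173.812 = 346.58 m.

ΔU = 347 m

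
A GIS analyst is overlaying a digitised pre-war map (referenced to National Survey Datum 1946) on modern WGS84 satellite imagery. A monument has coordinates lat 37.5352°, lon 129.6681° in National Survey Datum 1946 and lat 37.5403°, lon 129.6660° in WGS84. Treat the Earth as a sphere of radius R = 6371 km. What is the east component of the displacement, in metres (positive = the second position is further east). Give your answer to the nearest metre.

ΔE = -185 m

Δφ = 37.5403° − 37.5352° = +0.0051°; Δλ = 129.6660° − 129.6681° = -0.0021°.
1° along a meridian = πR/180 = 111195 m.
ΔN = Δφ × 111195 = 567.1 m; ΔE = Δλ × 111195 × cos(37.5352°) = -0.0021 × 111195 × 0.792979 = -185.2 m.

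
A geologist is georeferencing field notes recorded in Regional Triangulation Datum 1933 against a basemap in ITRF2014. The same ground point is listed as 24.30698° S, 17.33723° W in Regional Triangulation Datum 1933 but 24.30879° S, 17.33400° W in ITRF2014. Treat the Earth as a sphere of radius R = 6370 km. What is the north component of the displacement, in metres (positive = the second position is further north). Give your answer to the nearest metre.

Δφ = -24.30879° − -24.30698° = -0.00181°; Δλ = -17.33400° − -17.33723° = +0.00323°.
1° along a meridian = πR/180 = 111177 m.
ΔN = Δφ × 111177 = -201.2 m; ΔE = Δλ × 111177 × cos(-24.30698°) = +0.00323 × 111177 × 0.911353 = 327.3 m.

ΔN = -201 m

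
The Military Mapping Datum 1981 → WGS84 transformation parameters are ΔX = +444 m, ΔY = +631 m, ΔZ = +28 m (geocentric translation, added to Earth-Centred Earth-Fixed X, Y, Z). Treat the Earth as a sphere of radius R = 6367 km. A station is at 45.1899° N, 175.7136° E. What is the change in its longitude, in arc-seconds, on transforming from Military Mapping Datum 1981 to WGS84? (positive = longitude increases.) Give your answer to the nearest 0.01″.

Δλ = -30.45″

sin φ = 0.709447, cos φ = 0.704759, sin λ = 0.074742, cos λ = -0.997203.
East component: ΔE = −sin λ·ΔX + cos λ·ΔY = −(0.074742)(444) + (-0.997203)(631) = -662.42 m.
1° of latitude spans πR/180 = 111125 m; at latitude φ, 1° of longitude spans that × cos φ = 78316.5 m, so Δλ = -662.42 / 78316.5 × 3600 = -30.450″.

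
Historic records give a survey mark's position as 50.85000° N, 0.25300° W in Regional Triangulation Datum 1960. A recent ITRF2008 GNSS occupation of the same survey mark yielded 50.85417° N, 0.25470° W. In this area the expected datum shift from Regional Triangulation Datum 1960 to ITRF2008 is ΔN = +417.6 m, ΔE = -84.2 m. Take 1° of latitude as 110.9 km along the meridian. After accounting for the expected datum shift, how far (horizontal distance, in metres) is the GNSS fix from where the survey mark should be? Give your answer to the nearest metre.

Observed coordinate differences: Δφ = +0.00417°, Δλ = -0.00170°.
Converting to metres (1° lat = 110900 m, cos φ = 0.631353): observed ΔN = 462.5 m, observed ΔE = -119.0 m.
Subtracting the expected shift leaves a residual of 462.5 − (417.6) = 44.9 m north and -119.0 − (-84.2) = -34.8 m east.
Residual distance = √(44.9² + (-34.8)²) = 56.8 m.

57 m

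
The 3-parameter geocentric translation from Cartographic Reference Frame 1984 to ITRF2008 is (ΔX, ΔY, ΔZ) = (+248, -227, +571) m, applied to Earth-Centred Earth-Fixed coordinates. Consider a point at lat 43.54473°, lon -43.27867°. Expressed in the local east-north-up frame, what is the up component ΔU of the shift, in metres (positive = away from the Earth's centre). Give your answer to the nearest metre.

The local up (radial) axis is (cos φ cos λ, cos φ sin λ, sin φ), giving ΔU = 130.870 + 112.799 + 393.374 = 637.04 m.

ΔU = 637 m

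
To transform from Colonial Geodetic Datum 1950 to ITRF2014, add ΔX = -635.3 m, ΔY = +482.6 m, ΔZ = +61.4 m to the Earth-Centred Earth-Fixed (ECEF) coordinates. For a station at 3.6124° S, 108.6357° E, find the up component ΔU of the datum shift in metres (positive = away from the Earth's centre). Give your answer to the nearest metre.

The local up (radial) axis is (cos φ cos λ, cos φ sin λ, sin φ), giving ΔU = 202.607 + 456.388 − 3.869 = 655.13 m.

ΔU = 655 m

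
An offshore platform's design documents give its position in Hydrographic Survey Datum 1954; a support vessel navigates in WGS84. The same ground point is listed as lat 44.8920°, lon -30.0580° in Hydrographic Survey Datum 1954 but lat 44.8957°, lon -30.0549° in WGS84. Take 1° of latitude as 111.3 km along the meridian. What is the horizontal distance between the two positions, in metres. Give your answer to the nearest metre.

Δφ = 44.8957° − 44.8920° = +0.0037°; Δλ = -30.0549° − -30.0580° = +0.0031°.
ΔN = Δφ × 111300 = 411.8 m; ΔE = Δλ × 111300 × cos(44.8920°) = +0.0031 × 111300 × 0.708438 = 244.4 m.
Distance = √(ΔE² + ΔN²) = √(244.4² + 411.8²) = 478.9 m.

479 m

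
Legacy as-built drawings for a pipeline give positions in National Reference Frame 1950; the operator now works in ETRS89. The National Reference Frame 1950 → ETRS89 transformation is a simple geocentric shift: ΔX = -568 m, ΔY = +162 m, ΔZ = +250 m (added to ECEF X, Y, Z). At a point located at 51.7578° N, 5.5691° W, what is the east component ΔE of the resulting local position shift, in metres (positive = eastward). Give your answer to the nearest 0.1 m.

ΔE = 106.1 m

At φ = 51.7578°, λ = -5.5691°: sin φ = 0.785401, cos φ = 0.618987, sin λ = -0.097046, cos λ = 0.995280.
ΔE = −sin λ·ΔX + cos λ·ΔY = −(-0.097046)·(-568) + (0.995280)·(162) = 106.11 m.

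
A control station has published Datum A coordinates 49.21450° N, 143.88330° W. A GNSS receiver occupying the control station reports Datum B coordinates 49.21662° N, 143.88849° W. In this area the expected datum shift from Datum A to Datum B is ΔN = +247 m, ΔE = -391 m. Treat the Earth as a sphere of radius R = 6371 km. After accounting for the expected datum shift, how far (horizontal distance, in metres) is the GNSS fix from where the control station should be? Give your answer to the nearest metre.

18 m

Observed coordinate differences: Δφ = +0.00212°, Δλ = -0.00519°.
Converting to metres (1° lat = 111195 m, cos φ = 0.653229): observed ΔN = 235.7 m, observed ΔE = -377.0 m.
Subtracting the expected shift leaves a residual of 235.7 − (247) = -11.3 m north and -377.0 − (-391) = 14.0 m east.
Residual distance = √((-11.3)² + 14.0²) = 18.0 m.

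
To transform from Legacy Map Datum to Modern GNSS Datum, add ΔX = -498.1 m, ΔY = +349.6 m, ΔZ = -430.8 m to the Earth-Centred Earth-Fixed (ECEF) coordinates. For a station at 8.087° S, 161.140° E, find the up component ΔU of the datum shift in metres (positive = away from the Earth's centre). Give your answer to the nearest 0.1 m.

ΔU = 639.2 m

At φ = -8.087°, λ = 161.140°: sin φ = -0.140677, cos φ = 0.990056, sin λ = 0.323257, cos λ = -0.946311.
ΔU = cos φ cos λ·ΔX + cos φ sin λ·ΔY + sin φ·ΔZ = (0.990056)(-0.946311)(-498.1) + (0.990056)(0.323257)(349.6) + (-0.140677)(-430.8) = 639.16 m.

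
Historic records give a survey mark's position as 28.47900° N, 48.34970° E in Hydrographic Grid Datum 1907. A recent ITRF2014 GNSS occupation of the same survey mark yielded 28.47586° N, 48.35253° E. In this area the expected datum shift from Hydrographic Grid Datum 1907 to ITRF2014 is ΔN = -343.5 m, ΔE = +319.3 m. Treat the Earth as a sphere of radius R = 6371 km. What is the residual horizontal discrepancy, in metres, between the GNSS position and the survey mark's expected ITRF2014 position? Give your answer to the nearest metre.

43 m

Observed coordinate differences: Δφ = -0.00314°, Δλ = +0.00283°.
Converting to metres (1° lat = 111195 m, cos φ = 0.878992): observed ΔN = -349.2 m, observed ΔE = 276.6 m.
Subtracting the expected shift leaves a residual of -349.2 − (-343.5) = -5.7 m north and 276.6 − (319.3) = -42.7 m east.
Residual distance = √((-5.7)² + (-42.7)²) = 43.1 m.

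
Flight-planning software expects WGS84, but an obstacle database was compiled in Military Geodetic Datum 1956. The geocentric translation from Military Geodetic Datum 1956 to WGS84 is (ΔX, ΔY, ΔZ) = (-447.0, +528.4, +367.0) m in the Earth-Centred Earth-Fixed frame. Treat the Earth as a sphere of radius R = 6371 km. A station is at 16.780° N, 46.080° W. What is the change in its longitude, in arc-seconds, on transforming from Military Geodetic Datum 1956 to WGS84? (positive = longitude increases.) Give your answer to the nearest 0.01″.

Δλ = 1.51″

sin φ = 0.288698, cos φ = 0.957420, sin λ = -0.720309, cos λ = 0.693653.
East component: ΔE = −sin λ·ΔX + cos λ·ΔY = −(-0.720309)(-447.0) + (0.693653)(528.4) = 44.55 m.
1° of latitude spans πR/180 = 111195 m; at latitude φ, 1° of longitude spans that × cos φ = 106460.3 m, so Δλ = 44.55 / 106460.3 × 3600 = 1.506″.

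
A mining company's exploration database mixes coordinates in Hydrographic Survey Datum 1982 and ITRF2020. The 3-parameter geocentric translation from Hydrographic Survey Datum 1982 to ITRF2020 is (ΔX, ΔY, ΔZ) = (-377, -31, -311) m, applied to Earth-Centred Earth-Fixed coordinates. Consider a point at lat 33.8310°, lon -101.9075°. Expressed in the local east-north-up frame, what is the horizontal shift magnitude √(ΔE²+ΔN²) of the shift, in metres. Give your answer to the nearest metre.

483 m

The local east axis at (φ, λ) is (−sin λ, cos λ, 0), so ΔE = −sin(-101.9075°)·(-377) + cos(-101.9075°)·(-31) = -362.49 m.
The local north axis is (−sin φ cos λ, −sin φ sin λ, cos φ), giving ΔN = -43.308 − 16.888 − 258.343 = -318.54 m.
Horizontal magnitude = √(ΔE² + ΔN²) = √((-362.49)² + (-318.54)²) = 482.56 m.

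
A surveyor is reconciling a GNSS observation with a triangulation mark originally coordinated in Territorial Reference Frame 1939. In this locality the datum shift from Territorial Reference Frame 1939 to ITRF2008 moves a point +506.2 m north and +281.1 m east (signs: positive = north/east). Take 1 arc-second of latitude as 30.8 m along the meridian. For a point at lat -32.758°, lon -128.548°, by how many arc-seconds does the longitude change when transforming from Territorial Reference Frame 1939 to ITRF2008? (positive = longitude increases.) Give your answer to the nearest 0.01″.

At latitude -32.758°, cos φ = 0.840963.
1″ of longitude at this latitude = 30.80 × cos φ = 25.9017 m, so Δλ = 281.1 / 25.9017 = 10.853″.

Δλ = 10.85″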